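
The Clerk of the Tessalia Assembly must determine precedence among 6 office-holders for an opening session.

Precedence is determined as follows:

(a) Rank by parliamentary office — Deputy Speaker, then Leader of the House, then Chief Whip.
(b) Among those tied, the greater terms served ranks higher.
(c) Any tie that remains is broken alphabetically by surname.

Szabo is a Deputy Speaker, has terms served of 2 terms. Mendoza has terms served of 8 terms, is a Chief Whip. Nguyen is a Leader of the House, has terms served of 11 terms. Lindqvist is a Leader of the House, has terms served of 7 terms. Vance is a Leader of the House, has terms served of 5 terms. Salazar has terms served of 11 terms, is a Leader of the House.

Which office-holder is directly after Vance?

By parliamentary office: Szabo (Deputy Speaker); then Nguyen, Salazar, Lindqvist and Vance (Leader of the House); then Mendoza (Chief Whip).
Among Nguyen, Salazar, Lindqvist and Vance, by terms served (higher first): Nguyen and Salazar (11 terms) before Lindqvist (7 terms) before Vance (5 terms).
Among Nguyen and Salazar, alphabetically by surname: Nguyen before Salazar.
Order: Szabo, Nguyen, Salazar, Lindqvist, Vance, Mendoza.

Mendoza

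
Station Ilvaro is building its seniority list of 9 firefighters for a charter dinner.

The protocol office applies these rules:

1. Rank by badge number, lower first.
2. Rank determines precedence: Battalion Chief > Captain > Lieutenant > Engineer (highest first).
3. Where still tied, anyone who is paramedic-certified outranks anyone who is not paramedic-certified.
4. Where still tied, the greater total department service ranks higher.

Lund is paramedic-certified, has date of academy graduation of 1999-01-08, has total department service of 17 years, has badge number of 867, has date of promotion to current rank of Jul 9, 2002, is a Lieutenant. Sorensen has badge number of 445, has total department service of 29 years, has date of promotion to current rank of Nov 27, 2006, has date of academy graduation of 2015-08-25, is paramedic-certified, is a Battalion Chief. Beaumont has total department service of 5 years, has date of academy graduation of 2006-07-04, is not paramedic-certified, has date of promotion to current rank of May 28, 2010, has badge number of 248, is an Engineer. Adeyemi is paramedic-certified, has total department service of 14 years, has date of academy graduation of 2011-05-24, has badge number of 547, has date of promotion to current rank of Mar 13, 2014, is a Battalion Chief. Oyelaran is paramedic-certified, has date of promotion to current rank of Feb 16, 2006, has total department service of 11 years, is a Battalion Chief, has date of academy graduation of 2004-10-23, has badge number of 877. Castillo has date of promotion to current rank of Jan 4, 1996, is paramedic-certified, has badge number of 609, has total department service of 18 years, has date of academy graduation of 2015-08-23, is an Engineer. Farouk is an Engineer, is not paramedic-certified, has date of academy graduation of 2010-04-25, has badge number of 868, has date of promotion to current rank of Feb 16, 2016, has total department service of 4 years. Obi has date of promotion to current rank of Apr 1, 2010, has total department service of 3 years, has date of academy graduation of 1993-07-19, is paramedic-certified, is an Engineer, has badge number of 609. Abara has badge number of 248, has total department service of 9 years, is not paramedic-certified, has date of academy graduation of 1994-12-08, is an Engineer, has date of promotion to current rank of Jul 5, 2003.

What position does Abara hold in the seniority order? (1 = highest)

By badge number (lower first): Abara and Beaumont (both 248); then Sorensen (445); then Adeyemi (547); then Castillo and Obi (both 609); then Lund (867); then Farouk (868); then Oyelaran (877).
Abara and Beaumont are each Engineer, so the next rule applies.
Abara and Beaumont are each not paramedic-certified, so the next rule applies.
Among Abara and Beaumont, by total department service (higher first): Abara (9 years) before Beaumont (5 years).
Castillo and Obi are each Engineer, so the next rule applies.
Castillo and Obi are each paramedic-certified, so the next rule applies.
Among Castillo and Obi, by total department service (higher first): Castillo (18 years) before Obi (3 years).
Order: Abara, Beaumont, Sorensen, Adeyemi, Castillo, Obi, Lund, Farouk, Oyelaran. So position 1.

1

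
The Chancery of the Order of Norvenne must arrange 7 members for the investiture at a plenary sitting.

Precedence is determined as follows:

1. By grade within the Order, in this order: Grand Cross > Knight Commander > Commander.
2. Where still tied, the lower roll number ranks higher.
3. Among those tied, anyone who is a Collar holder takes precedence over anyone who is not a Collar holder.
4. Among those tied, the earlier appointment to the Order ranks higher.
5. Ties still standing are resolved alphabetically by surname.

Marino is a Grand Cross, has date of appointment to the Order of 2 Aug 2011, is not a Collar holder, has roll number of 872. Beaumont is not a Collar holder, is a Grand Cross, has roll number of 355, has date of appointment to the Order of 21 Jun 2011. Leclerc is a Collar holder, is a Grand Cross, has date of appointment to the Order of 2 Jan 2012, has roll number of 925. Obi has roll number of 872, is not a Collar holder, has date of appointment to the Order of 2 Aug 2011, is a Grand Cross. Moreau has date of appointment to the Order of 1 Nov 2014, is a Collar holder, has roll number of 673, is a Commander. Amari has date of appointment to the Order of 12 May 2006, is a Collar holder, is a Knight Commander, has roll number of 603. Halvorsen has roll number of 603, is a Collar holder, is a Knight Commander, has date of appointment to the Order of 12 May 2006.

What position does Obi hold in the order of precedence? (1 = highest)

3

By grade within the Order: Beaumont, Marino, Obi and Leclerc (Grand Cross); then Amari and Halvorsen (Knight Commander); then Moreau (Commander).
Among Beaumont, Marino, Obi and Leclerc, by roll number (lower first): Beaumont (355) before Marino and Obi (872) before Leclerc (925).
Marino and Obi are each not a Collar holder, so the next rule applies.
Marino and Obi both have date of appointment to the Order 2 Aug 2011, so the next rule applies.
Among Marino and Obi, alphabetically by surname: Marino before Obi.
Amari and Halvorsen both have roll number 603, so the next rule applies.
Amari and Halvorsen are each a Collar holder, so the next rule applies.
Amari and Halvorsen both have date of appointment to the Order 12 May 2006, so the next rule applies.
Among Amari and Halvorsen, alphabetically by surname: Amari before Halvorsen.
Order: Beaumont, Marino, Obi, Leclerc, Amari, Halvorsen, Moreau. So position 3.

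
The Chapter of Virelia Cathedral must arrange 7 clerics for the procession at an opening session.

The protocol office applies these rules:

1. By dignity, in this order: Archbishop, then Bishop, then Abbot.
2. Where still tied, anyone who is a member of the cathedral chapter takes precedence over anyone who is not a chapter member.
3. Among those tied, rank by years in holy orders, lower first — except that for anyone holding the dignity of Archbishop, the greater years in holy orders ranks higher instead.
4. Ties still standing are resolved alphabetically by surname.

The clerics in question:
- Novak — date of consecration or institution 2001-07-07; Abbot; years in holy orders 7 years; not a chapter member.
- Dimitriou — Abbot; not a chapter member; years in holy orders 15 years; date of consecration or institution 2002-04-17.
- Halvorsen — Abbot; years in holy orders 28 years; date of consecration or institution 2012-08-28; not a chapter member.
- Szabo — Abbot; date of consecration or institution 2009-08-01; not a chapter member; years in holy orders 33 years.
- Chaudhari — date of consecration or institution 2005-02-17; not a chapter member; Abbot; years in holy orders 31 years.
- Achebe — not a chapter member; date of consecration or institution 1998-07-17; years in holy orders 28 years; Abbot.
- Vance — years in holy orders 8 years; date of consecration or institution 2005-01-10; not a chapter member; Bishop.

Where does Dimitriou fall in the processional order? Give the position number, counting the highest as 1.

By dignity: Vance (Bishop); then Novak, Dimitriou, Achebe, Halvorsen, Chaudhari and Szabo (Abbot).
Novak, Dimitriou, Achebe, Halvorsen, Chaudhari and Szabo are each not a chapter member, so the next rule applies.
Among Novak, Dimitriou, Achebe, Halvorsen, Chaudhari and Szabo, by years in holy orders (lower first): Novak (7 years) before Dimitriou (15 years) before Achebe and Halvorsen (28 years) before Chaudhari (31 years) before Szabo (33 years).
Among Achebe and Halvorsen, alphabetically by surname: Achebe before Halvorsen.
Order: Vance, Novak, Dimitriou, Achebe, Halvorsen, Chaudhari, Szabo. So position 3.

3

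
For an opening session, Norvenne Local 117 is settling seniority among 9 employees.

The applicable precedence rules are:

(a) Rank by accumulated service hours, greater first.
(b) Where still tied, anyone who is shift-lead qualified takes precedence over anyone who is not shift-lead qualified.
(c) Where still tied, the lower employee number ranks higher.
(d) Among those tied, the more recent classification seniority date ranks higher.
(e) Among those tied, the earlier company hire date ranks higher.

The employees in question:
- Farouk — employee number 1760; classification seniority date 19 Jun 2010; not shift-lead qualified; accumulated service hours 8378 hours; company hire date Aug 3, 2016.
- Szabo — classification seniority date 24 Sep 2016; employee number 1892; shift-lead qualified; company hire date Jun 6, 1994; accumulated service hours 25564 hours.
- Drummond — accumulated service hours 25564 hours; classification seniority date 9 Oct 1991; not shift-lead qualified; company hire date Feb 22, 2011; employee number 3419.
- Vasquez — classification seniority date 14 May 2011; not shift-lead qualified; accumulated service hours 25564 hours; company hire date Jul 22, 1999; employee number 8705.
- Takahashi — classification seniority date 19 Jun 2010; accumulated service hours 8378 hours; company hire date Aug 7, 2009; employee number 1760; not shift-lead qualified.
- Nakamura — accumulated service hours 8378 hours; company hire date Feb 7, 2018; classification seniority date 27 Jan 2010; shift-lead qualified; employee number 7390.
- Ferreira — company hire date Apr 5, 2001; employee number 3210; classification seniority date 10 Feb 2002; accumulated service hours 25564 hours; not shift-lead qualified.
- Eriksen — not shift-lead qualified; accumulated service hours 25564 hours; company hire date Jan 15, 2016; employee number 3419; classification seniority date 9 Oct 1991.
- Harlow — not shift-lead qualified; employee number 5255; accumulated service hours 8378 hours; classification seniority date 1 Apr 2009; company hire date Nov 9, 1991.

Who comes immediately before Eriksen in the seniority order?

By accumulated service hours (higher first): Szabo, Ferreira, Drummond, Eriksen and Vasquez (each 25564 hours); then Nakamura, Takahashi, Farouk and Harlow (each 8378 hours).
Among Szabo, Ferreira, Drummond, Eriksen and Vasquez, shift-lead qualified before not shift-lead qualified: Szabo (shift-lead qualified) before Ferreira, Drummond, Eriksen and Vasquez (not shift-lead qualified).
Among Ferreira, Drummond, Eriksen and Vasquez, by employee number (lower first): Ferreira (3210) before Drummond and Eriksen (3419) before Vasquez (8705).
Drummond and Eriksen both have classification seniority date 9 Oct 1991, so the next rule applies.
Among Drummond and Eriksen, by company hire date (earlier first): Drummond (Feb 22, 2011) before Eriksen (Jan 15, 2016).
Among Nakamura, Takahashi, Farouk and Harlow, shift-lead qualified before not shift-lead qualified: Nakamura (shift-lead qualified) before Takahashi, Farouk and Harlow (not shift-lead qualified).
Among Takahashi, Farouk and Harlow, by employee number (lower first): Takahashi and Farouk (1760) before Harlow (5255).
Takahashi and Farouk both have classification seniority date 19 Jun 2010, so the next rule applies.
Among Takahashi and Farouk, by company hire date (earlier first): Takahashi (Aug 7, 2009) before Farouk (Aug 3, 2016).
Order: Szabo, Ferreira, Drummond, Eriksen, Vasquez, Nakamura, Takahashi, Farouk, Harlow.

Drummond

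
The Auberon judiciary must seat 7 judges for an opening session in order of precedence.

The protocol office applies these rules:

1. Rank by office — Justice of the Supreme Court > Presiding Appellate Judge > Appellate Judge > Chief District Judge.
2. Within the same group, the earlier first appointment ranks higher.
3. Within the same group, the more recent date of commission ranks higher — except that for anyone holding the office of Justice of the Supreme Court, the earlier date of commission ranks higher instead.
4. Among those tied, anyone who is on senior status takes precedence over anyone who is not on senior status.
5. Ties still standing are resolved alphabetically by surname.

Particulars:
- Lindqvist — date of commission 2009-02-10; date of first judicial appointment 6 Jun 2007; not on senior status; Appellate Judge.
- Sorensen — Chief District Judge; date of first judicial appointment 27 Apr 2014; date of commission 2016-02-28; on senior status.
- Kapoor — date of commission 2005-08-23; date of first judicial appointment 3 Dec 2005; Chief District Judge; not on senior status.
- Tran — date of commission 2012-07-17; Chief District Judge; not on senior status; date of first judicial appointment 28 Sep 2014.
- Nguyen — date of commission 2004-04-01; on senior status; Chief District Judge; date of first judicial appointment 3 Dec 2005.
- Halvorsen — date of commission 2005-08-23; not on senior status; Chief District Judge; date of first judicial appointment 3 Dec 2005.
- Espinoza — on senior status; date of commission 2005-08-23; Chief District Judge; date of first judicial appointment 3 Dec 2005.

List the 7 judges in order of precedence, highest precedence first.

Lindqvist, Espinoza, Halvorsen, Kapoor, Nguyen, Sorensen, Tran

By office: Lindqvist (Appellate Judge); then Espinoza, Halvorsen, Kapoor, Nguyen, Sorensen and Tran (Chief District Judge).
Among Espinoza, Halvorsen, Kapoor, Nguyen, Sorensen and Tran, by date of first judicial appointment (earlier first): Espinoza, Halvorsen, Kapoor and Nguyen (3 Dec 2005) before Sorensen (27 Apr 2014) before Tran (28 Sep 2014).
Among Espinoza, Halvorsen, Kapoor and Nguyen, by date of commission (later first): Espinoza, Halvorsen and Kapoor (2005-08-23) before Nguyen (2004-04-01).
Among Espinoza, Halvorsen and Kapoor, on senior status before not on senior status: Espinoza (on senior status) before Halvorsen and Kapoor (not on senior status).
Among Halvorsen and Kapoor, alphabetically by surname: Halvorsen before Kapoor.
Full order: Lindqvist, Espinoza, Halvorsen, Kapoor, Nguyen, Sorensen, Tran.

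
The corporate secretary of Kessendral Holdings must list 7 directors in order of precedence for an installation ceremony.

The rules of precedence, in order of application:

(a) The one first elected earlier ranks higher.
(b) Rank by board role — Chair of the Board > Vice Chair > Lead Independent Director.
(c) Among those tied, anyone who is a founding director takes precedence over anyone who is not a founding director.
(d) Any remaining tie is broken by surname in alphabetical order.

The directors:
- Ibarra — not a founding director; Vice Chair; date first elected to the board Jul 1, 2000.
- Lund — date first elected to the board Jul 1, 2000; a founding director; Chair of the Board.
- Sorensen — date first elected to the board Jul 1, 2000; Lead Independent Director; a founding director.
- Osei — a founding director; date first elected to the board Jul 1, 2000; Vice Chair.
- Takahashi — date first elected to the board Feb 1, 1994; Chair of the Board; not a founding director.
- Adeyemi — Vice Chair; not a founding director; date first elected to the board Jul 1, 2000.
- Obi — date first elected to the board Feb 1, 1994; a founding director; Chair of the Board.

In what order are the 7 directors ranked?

By date first elected to the board (earlier first): Obi and Takahashi (both Feb 1, 1994); then Lund, Osei, Adeyemi, Ibarra and Sorensen (each Jul 1, 2000).
Obi and Takahashi are each Chair of the Board, so the next rule applies.
Among Obi and Takahashi, a founding director before not a founding director: Obi (a founding director) before Takahashi (not a founding director).
Among Lund, Osei, Adeyemi, Ibarra and Sorensen, by board role: Lund (Chair of the Board) before Osei, Adeyemi and Ibarra (Vice Chair) before Sorensen (Lead Independent Director).
Among Osei, Adeyemi and Ibarra, a founding director before not a founding director: Osei (a founding director) before Adeyemi and Ibarra (not a founding director).
Among Adeyemi and Ibarra, alphabetically by surname: Adeyemi before Ibarra.
Full order: Obi, Takahashi, Lund, Osei, Adeyemi, Ibarra, Sorensen.

Obi, Takahashi, Lund, Osei, Adeyemi, Ibarra, Sorensen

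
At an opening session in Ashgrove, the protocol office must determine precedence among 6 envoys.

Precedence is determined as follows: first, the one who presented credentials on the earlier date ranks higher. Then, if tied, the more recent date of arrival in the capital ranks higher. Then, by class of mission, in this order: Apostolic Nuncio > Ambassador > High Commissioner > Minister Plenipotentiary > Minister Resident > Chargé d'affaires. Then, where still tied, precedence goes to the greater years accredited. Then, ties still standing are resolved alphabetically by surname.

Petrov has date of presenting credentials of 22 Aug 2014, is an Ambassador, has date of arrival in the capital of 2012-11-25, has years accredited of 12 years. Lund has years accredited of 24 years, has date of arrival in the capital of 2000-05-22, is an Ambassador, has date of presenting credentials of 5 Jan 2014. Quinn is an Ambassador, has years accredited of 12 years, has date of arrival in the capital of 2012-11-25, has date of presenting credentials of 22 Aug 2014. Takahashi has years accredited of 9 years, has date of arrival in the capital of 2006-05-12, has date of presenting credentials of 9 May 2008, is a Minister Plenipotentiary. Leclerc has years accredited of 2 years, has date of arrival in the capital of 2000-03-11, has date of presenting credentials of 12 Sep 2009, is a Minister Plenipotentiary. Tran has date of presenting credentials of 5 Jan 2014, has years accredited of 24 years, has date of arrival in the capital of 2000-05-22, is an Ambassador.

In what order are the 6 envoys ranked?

Takahashi, Leclerc, Lund, Tran, Petrov, Quinn

By date of presenting credentials (earlier first): Takahashi (9 May 2008); then Leclerc (12 Sep 2009); then Lund and Tran (both 5 Jan 2014); then Petrov and Quinn (both 22 Aug 2014).
Lund and Tran both have date of arrival in the capital 2000-05-22, so the next rule applies.
Lund and Tran are each Ambassador, so the next rule applies.
Lund and Tran both have years accredited 24 years, so the next rule applies.
Among Lund and Tran, alphabetically by surname: Lund before Tran.
Petrov and Quinn both have date of arrival in the capital 2012-11-25, so the next rule applies.
Petrov and Quinn are each Ambassador, so the next rule applies.
Petrov and Quinn both have years accredited 12 years, so the next rule applies.
Among Petrov and Quinn, alphabetically by surname: Petrov before Quinn.
Full order: Takahashi, Leclerc, Lund, Tran, Petrov, Quinn.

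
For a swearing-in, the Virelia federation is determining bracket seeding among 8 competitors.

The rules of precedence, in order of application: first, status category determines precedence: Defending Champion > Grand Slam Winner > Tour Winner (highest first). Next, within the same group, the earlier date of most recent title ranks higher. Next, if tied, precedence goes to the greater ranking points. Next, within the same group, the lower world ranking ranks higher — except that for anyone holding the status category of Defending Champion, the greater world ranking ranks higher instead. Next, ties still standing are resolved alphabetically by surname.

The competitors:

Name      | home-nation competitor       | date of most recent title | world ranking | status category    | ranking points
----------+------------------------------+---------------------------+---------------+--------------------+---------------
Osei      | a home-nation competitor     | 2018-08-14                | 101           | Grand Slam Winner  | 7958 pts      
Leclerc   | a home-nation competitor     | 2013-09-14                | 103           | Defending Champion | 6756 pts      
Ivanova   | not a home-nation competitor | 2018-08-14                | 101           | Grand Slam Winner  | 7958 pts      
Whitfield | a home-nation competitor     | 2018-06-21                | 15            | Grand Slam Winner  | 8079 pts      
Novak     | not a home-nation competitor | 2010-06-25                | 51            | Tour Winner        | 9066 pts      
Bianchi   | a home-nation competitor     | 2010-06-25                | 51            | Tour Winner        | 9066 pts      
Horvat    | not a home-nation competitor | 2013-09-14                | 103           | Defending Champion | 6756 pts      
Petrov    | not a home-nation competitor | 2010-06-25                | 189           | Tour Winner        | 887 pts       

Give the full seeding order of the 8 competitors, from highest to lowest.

By status category: Horvat and Leclerc (Defending Champion); then Whitfield, Ivanova and Osei (Grand Slam Winner); then Bianchi, Novak and Petrov (Tour Winner).
Horvat and Leclerc both have date of most recent title 2013-09-14, so the next rule applies.
Horvat and Leclerc both have ranking points 6756 pts, so the next rule applies.
Horvat and Leclerc both have world ranking 103, so the next rule applies.
Among Horvat and Leclerc, alphabetically by surname: Horvat before Leclerc.
Among Whitfield, Ivanova and Osei, by date of most recent title (earlier first): Whitfield (2018-06-21) before Ivanova and Osei (2018-08-14).
Ivanova and Osei both have ranking points 7958 pts, so the next rule applies.
Ivanova and Osei both have world ranking 101, so the next rule applies.
Among Ivanova and Osei, alphabetically by surname: Ivanova before Osei.
Bianchi, Novak and Petrov all have date of most recent title 2010-06-25, so the next rule applies.
Among Bianchi, Novak and Petrov, by ranking points (higher first): Bianchi and Novak (9066 pts) before Petrov (887 pts).
Bianchi and Novak both have world ranking 51, so the next rule applies.
Among Bianchi and Novak, alphabetically by surname: Bianchi before Novak.
Full order: Horvat, Leclerc, Whitfield, Ivanova, Osei, Bianchi, Novak, Petrov.

Horvat, Leclerc, Whitfield, Ivanova, Osei, Bianchi, Novak, Petrov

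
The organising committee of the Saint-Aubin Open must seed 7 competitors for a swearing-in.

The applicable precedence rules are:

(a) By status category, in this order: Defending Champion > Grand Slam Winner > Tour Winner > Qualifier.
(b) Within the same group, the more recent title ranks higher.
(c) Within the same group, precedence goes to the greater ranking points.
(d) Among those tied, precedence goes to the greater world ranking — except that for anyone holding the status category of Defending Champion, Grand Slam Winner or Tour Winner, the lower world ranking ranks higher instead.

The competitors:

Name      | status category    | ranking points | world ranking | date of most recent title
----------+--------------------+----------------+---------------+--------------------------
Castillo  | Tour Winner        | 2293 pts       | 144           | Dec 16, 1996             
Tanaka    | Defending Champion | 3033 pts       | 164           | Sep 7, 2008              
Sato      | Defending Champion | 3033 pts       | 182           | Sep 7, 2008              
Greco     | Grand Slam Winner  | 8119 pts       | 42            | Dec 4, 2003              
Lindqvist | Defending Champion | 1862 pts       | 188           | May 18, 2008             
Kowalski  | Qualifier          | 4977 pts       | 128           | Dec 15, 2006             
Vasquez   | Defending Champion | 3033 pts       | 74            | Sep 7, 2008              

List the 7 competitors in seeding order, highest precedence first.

Vasquez, Tanaka, Sato, Lindqvist, Greco, Castillo, Kowalski

By status category: Vasquez, Tanaka, Sato and Lindqvist (Defending Champion); then Greco (Grand Slam Winner); then Castillo (Tour Winner); then Kowalski (Qualifier).
Among Vasquez, Tanaka, Sato and Lindqvist, by date of most recent title (later first): Vasquez, Tanaka and Sato (Sep 7, 2008) before Lindqvist (May 18, 2008).
Vasquez, Tanaka and Sato all have ranking points 3033 pts, so the next rule applies.
Among Vasquez, Tanaka and Sato, by world ranking (lower first) (reversed rule for this group): Vasquez (74) before Tanaka (164) before Sato (182).
Full order: Vasquez, Tanaka, Sato, Lindqvist, Greco, Castillo, Kowalski.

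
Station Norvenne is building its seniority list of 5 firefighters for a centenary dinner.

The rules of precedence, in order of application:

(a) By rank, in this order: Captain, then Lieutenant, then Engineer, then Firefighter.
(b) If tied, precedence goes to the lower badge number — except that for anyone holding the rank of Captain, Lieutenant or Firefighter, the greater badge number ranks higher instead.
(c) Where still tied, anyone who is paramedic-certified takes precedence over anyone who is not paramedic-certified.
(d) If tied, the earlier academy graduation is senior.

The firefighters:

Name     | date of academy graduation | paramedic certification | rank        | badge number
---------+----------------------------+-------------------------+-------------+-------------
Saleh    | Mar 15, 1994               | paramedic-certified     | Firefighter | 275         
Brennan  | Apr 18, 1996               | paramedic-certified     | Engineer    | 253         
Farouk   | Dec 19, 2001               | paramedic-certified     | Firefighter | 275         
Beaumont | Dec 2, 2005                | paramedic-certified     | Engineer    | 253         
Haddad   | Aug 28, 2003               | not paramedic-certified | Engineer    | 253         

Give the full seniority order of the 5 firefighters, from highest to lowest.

Brennan, Beaumont, Haddad, Saleh, Farouk

By rank: Brennan, Beaumont and Haddad (Engineer); then Saleh and Farouk (Firefighter).
Brennan, Beaumont and Haddad all have badge number 253, so the next rule applies.
Among Brennan, Beaumont and Haddad, paramedic-certified before not paramedic-certified: Brennan and Beaumont (paramedic-certified) before Haddad (not paramedic-certified).
Among Brennan and Beaumont, by date of academy graduation (earlier first): Brennan (Apr 18, 1996) before Beaumont (Dec 2, 2005).
Saleh and Farouk both have badge number 275, so the next rule applies.
Saleh and Farouk are each paramedic-certified, so the next rule applies.
Among Saleh and Farouk, by date of academy graduation (earlier first): Saleh (Mar 15, 1994) before Farouk (Dec 19, 2001).
Full order: Brennan, Beaumont, Haddad, Saleh, Farouk.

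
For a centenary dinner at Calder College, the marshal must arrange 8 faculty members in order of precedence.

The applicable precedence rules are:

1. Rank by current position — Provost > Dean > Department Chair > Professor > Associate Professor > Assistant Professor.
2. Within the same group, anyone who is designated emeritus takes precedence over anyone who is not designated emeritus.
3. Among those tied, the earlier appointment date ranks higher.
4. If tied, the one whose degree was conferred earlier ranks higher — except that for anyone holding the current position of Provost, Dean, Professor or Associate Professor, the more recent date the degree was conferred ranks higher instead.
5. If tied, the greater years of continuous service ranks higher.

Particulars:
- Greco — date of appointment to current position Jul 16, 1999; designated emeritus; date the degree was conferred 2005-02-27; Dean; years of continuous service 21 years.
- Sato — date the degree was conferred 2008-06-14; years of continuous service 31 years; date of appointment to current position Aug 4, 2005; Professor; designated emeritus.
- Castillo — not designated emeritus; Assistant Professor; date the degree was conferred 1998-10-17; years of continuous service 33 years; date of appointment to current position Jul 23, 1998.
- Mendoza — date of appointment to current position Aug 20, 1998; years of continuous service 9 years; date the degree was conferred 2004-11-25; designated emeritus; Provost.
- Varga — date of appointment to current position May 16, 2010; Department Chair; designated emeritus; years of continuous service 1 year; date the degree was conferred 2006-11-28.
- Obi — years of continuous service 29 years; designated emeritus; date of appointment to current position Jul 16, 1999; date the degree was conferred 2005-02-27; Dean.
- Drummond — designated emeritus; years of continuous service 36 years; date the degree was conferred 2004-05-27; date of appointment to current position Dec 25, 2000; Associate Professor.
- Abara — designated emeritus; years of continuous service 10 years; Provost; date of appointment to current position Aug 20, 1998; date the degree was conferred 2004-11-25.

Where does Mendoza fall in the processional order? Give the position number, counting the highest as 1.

By current position: Abara and Mendoza (Provost); then Obi and Greco (Dean); then Varga (Department Chair); then Sato (Professor); then Drummond (Associate Professor); then Castillo (Assistant Professor).
Abara and Mendoza are each designated emeritus, so the next rule applies.
Abara and Mendoza both have date of appointment to current position Aug 20, 1998, so the next rule applies.
Abara and Mendoza both have date the degree was conferred 2004-11-25, so the next rule applies.
Among Abara and Mendoza, by years of continuous service (higher first): Abara (10 years) before Mendoza (9 years).
Obi and Greco are each designated emeritus, so the next rule applies.
Obi and Greco both have date of appointment to current position Jul 16, 1999, so the next rule applies.
Obi and Greco both have date the degree was conferred 2005-02-27, so the next rule applies.
Among Obi and Greco, by years of continuous service (higher first): Obi (29 years) before Greco (21 years).
Order: Abara, Mendoza, Obi, Greco, Varga, Sato, Drummond, Castillo. So position 2.

2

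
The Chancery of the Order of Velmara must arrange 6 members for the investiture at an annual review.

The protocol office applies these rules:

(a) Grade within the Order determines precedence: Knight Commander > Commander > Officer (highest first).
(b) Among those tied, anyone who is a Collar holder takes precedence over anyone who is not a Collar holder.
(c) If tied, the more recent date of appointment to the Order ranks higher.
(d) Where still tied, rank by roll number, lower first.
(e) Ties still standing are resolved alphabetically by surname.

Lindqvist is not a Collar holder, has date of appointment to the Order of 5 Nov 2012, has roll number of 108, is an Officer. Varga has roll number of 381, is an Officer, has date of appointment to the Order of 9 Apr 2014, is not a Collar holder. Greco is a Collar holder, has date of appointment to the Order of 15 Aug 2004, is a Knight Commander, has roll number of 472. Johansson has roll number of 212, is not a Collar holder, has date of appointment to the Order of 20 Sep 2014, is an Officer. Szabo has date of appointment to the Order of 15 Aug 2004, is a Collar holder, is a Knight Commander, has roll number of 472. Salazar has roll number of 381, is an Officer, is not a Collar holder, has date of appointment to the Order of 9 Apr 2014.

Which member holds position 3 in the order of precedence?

By grade within the Order: Greco and Szabo (Knight Commander); then Johansson, Salazar, Varga and Lindqvist (Officer).
Greco and Szabo are each a Collar holder, so the next rule applies.
Greco and Szabo both have date of appointment to the Order 15 Aug 2004, so the next rule applies.
Greco and Szabo both have roll number 472, so the next rule applies.
Among Greco and Szabo, alphabetically by surname: Greco before Szabo.
Johansson, Salazar, Varga and Lindqvist are each not a Collar holder, so the next rule applies.
Among Johansson, Salazar, Varga and Lindqvist, by date of appointment to the Order (later first): Johansson (20 Sep 2014) before Salazar and Varga (9 Apr 2014) before Lindqvist (5 Nov 2012).
Salazar and Varga both have roll number 381, so the next rule applies.
Among Salazar and Varga, alphabetically by surname: Salazar before Varga.
Order: Greco, Szabo, Johansson, Salazar, Varga, Lindqvist.

Johansson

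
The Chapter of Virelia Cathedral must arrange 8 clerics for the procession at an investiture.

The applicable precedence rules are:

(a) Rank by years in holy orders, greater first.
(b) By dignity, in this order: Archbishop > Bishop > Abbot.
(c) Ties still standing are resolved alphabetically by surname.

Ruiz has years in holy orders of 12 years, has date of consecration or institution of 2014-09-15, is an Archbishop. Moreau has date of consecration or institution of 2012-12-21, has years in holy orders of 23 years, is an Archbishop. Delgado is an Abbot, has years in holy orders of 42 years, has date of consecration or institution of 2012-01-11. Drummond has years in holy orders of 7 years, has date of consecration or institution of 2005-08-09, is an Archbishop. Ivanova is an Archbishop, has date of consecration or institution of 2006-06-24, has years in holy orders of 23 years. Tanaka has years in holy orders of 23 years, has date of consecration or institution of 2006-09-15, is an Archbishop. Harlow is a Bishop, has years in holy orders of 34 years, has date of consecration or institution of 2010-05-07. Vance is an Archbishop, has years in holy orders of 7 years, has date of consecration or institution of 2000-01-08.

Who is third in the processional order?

Ivanova

By years in holy orders (higher first): Delgado (42 years); then Harlow (34 years); then Ivanova, Moreau and Tanaka (each 23 years); then Ruiz (12 years); then Drummond and Vance (both 7 years).
Ivanova, Moreau and Tanaka are each Archbishop, so the next rule applies.
Among Ivanova, Moreau and Tanaka, alphabetically by surname: Ivanova before Moreau before Tanaka.
Drummond and Vance are each Archbishop, so the next rule applies.
Among Drummond and Vance, alphabetically by surname: Drummond before Vance.
Order: Delgado, Harlow, Ivanova, Moreau, Tanaka, Ruiz, Drummond, Vance.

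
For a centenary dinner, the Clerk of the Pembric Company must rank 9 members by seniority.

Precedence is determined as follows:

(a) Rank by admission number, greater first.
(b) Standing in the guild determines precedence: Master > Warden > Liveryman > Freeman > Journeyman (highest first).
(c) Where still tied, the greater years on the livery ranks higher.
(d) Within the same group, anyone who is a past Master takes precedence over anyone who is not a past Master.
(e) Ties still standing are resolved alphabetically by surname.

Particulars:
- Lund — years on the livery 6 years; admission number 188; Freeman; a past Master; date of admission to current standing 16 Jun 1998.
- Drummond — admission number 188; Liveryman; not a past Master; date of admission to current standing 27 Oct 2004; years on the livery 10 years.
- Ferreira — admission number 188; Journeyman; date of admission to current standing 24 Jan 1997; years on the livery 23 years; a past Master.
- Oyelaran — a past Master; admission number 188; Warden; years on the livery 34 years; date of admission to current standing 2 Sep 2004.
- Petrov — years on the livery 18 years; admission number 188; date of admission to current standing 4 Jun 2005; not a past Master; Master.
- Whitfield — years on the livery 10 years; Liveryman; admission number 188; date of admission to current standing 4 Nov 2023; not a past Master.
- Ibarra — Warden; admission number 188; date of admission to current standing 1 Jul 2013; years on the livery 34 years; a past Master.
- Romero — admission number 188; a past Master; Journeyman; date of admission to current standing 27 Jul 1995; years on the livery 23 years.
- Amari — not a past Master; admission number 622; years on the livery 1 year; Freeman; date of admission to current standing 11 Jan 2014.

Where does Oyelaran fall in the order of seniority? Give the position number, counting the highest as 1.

By admission number (higher first): Amari (622); then Petrov, Ibarra, Oyelaran, Drummond, Whitfield, Lund, Ferreira and Romero (each 188).
Among Petrov, Ibarra, Oyelaran, Drummond, Whitfield, Lund, Ferreira and Romero, by standing in the guild: Petrov (Master) before Ibarra and Oyelaran (Warden) before Drummond and Whitfield (Liveryman) before Lund (Freeman) before Ferreira and Romero (Journeyman).
Ibarra and Oyelaran both have years on the livery 34 years, so the next rule applies.
Ibarra and Oyelaran are each a past Master, so the next rule applies.
Among Ibarra and Oyelaran, alphabetically by surname: Ibarra before Oyelaran.
Drummond and Whitfield both have years on the livery 10 years, so the next rule applies.
Drummond and Whitfield are each not a past Master, so the next rule applies.
Among Drummond and Whitfield, alphabetically by surname: Drummond before Whitfield.
Ferreira and Romero both have years on the livery 23 years, so the next rule applies.
Ferreira and Romero are each a past Master, so the next rule applies.
Among Ferreira and Romero, alphabetically by surname: Ferreira before Romero.
Order: Amari, Petrov, Ibarra, Oyelaran, Drummond, Whitfield, Lund, Ferreira, Romero. So position 4.

4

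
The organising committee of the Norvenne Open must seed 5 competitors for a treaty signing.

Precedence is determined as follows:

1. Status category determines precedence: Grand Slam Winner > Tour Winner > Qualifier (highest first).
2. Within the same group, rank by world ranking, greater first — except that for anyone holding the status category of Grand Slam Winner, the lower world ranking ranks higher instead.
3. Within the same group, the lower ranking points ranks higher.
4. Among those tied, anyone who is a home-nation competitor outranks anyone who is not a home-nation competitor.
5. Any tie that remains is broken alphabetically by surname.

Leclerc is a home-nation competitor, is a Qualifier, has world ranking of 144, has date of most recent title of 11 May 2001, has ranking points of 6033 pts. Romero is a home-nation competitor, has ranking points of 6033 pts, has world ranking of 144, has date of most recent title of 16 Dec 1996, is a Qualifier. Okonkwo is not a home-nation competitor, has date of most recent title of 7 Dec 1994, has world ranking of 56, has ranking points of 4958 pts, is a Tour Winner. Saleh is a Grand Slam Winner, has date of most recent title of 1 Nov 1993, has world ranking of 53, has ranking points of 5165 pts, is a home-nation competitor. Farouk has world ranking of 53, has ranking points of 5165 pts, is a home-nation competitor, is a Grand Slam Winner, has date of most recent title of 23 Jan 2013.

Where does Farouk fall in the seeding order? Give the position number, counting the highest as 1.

1

By status category: Farouk and Saleh (Grand Slam Winner); then Okonkwo (Tour Winner); then Leclerc and Romero (Qualifier).
Farouk and Saleh both have world ranking 53, so the next rule applies.
Farouk and Saleh both have ranking points 5165 pts, so the next rule applies.
Farouk and Saleh are each a home-nation competitor, so the next rule applies.
Among Farouk and Saleh, alphabetically by surname: Farouk before Saleh.
Leclerc and Romero both have world ranking 144, so the next rule applies.
Leclerc and Romero both have ranking points 6033 pts, so the next rule applies.
Leclerc and Romero are each a home-nation competitor, so the next rule applies.
Among Leclerc and Romero, alphabetically by surname: Leclerc before Romero.
Order: Farouk, Saleh, Okonkwo, Leclerc, Romero. So position 1.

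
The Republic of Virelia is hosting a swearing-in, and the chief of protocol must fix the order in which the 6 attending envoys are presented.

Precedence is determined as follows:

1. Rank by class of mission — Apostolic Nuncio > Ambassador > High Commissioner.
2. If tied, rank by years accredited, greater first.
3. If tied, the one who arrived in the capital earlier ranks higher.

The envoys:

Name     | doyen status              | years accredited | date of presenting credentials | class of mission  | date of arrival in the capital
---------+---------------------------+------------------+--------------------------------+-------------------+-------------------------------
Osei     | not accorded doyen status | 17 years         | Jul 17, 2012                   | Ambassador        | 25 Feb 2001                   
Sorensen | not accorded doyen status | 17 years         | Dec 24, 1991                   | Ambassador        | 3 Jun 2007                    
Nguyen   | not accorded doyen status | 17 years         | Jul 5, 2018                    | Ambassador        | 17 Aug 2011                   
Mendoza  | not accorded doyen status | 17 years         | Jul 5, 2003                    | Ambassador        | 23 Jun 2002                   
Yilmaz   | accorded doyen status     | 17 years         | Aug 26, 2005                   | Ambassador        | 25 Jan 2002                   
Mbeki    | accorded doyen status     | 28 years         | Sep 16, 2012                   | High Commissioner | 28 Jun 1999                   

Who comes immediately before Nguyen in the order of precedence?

By class of mission: Osei, Yilmaz, Mendoza, Sorensen and Nguyen (Ambassador); then Mbeki (High Commissioner).
Osei, Yilmaz, Mendoza, Sorensen and Nguyen all have years accredited 17 years, so the next rule applies.
Among Osei, Yilmaz, Mendoza, Sorensen and Nguyen, by date of arrival in the capital (earlier first): Osei (25 Feb 2001) before Yilmaz (25 Jan 2002) before Mendoza (23 Jun 2002) before Sorensen (3 Jun 2007) before Nguyen (17 Aug 2011).
Order: Osei, Yilmaz, Mendoza, Sorensen, Nguyen, Mbeki.

Sorensen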